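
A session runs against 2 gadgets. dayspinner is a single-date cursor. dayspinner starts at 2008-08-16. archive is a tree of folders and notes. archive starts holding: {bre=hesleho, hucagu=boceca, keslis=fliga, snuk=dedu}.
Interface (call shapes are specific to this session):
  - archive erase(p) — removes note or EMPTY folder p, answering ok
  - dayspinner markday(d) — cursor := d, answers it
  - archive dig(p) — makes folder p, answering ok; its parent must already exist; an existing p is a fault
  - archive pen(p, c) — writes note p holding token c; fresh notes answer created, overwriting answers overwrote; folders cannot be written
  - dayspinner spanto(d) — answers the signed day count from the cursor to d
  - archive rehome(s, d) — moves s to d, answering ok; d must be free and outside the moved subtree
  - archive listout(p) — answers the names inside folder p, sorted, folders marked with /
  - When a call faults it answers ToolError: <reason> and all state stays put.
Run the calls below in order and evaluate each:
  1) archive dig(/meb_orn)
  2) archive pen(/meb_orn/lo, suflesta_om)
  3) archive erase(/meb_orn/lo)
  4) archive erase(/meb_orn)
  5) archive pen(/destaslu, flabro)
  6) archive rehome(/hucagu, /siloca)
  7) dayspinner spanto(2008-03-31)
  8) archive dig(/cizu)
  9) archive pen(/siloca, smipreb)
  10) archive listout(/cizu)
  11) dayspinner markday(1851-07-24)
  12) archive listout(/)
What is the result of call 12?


% 1. archive dig(p=/meb_orn) ~> ok
% 2. archive pen(p=/meb_orn/lo, c=suflesta_om) ~> created
% 3. archive erase(p=/meb_orn/lo) ~> ok
% 4. archive erase(p=/meb_orn) ~> ok
% 5. archive pen(p=/destaslu, c=flabro) ~> created
% 6. archive rehome(s=/hucagu, d=/siloca) ~> ok
% 7. dayspinner spanto(d=2008-03-31) ~> -138
% 8. archive dig(p=/cizu) ~> ok
% 9. archive pen(p=/siloca, c=smipreb) ~> overwrote
% 10. archive listout(p=/cizu) ~> []
% 11. dayspinner markday(d=1851-07-24) ~> 1851-07-24
% 12. archive listout(p=/) ~> [bre, cizu/, destaslu, keslis, siloca, snuk]

Answer: [bre, cizu/, destaslu, keslis, siloca, snuk]


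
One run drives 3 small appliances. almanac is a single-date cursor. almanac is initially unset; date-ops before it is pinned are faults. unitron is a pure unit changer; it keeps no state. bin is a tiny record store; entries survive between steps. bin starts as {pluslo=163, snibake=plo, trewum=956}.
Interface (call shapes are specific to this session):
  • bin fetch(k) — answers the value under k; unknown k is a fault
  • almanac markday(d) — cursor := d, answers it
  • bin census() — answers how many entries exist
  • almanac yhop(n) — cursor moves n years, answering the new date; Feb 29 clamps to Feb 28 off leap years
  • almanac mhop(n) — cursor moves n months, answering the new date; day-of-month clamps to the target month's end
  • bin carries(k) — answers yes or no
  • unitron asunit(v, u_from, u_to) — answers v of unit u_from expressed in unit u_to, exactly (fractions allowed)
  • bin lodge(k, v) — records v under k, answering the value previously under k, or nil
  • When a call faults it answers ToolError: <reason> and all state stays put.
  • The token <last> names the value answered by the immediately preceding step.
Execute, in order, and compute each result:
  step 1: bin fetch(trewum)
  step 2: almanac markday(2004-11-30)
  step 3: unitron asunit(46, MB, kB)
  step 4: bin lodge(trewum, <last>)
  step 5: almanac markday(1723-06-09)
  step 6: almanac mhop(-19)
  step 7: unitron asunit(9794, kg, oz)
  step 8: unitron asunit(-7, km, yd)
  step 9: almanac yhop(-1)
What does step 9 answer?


Step: bin fetch[trewum]
Result: 956
Step: almanac markday[2004-11-30]
Result: 2004-11-30
Step: unitron asunit[46; MB; kB]
Result: 46000
Step: bin lodge[trewum; <last>]
Result: 956
Step: almanac markday[1723-06-09]
Result: 1723-06-09
Step: almanac mhop[-19]
Result: 1721-11-09
Step: unitron asunit[9794; kg; oz]
Result: 15670400000000/45359237
Step: unitron asunit[-7; km; yd]
Result: -8750000/1143
Step: almanac yhop[-1]
Result: 1720-11-09

Answer: 1720-11-09


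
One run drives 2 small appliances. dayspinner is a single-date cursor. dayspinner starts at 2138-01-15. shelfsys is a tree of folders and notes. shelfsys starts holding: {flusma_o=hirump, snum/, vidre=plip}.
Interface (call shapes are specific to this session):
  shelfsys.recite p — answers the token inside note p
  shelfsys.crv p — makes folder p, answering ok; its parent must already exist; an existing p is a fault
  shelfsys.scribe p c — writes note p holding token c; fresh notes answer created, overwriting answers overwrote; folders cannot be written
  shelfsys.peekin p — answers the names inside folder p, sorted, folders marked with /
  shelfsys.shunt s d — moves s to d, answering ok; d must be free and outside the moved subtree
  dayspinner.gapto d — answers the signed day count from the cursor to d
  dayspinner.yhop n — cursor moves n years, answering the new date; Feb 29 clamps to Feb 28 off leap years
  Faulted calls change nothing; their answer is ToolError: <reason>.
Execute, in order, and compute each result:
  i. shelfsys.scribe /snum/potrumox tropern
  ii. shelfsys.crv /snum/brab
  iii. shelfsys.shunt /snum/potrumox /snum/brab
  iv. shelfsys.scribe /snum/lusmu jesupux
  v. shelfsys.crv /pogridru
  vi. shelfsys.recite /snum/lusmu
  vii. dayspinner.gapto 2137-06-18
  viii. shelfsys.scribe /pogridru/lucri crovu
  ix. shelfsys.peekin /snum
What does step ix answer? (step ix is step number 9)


Using scribe using p: /snum/potrumox, c: tropern, and see created.
Invoking crv using p: /snum/brab, → ok.
I try shunt using s: /snum/potrumox, d: /snum/brab, giving ToolError: exists.
Next I call scribe using p: /snum/lusmu, c: jesupux, and get created.
Then crv using p: /pogridru: ok.
Now I run recite using p: /snum/lusmu, — result: jesupux.
Then gapto using d: 2137-06-18, → -211.
Next I call scribe using p: /pogridru/lucri, c: crovu, yielding created.
I try peekin using p: /snum, yielding [brab/, lusmu, potrumox].

Answer: [brab/, lusmu, potrumox]


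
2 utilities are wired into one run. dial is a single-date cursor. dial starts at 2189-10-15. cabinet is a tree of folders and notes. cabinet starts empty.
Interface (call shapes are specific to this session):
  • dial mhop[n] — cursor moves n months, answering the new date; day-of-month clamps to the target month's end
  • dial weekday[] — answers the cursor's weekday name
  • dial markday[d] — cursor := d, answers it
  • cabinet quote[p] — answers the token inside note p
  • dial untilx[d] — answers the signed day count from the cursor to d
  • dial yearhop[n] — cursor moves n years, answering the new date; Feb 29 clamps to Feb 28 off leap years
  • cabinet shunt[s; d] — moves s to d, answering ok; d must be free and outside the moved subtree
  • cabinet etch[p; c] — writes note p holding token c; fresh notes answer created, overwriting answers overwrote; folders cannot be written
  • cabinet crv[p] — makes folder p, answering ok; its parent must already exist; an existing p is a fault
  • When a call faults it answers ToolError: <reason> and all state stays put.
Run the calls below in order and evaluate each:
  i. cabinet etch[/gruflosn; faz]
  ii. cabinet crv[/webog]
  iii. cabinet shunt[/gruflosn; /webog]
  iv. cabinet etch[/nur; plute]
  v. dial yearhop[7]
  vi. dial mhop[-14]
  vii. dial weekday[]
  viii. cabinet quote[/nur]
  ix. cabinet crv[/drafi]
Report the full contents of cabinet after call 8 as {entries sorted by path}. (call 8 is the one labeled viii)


Answer: {gruflosn=faz, nur=plute, webog/}

Derivation:
Invoking cabinet etch(p=/gruflosn, c=faz), and observe created.
I invoke cabinet crv(p=/webog), → ok.
I try cabinet shunt(s=/gruflosn, d=/webog), giving ToolError: exists.
Using cabinet etch(p=/nur, c=plute), and see created.
I invoke dial yearhop(n=7), yielding 2196-10-15.
I call dial mhop(n=-14), and see 2195-08-15.
Now I run dial weekday(), and observe Saturday.
Next I call cabinet quote(p=/nur), giving plute.
I call cabinet crv(p=/drafi), — result: ok.


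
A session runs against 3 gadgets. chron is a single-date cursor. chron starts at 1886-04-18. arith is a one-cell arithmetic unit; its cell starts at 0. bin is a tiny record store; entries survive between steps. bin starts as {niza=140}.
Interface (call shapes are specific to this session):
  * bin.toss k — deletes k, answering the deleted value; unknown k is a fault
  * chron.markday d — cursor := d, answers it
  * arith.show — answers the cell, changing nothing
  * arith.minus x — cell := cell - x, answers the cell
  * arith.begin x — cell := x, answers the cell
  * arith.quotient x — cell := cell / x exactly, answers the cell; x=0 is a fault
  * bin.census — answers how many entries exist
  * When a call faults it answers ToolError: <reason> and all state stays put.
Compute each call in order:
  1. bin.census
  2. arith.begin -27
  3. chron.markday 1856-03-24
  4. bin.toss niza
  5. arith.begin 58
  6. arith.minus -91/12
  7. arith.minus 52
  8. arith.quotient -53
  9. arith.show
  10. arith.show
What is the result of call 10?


Next I call bin.census(), yielding 1.
I call arith.begin passing -27, and see -27.
Next I call chron.markday passing 1856-03-24, giving 1856-03-24.
Then bin.toss passing niza, yielding 140.
Using arith.begin passing 58: 58.
I call arith.minus passing -91/12, giving 787/12.
I invoke arith.minus passing 52, giving 163/12.
Using arith.quotient passing -53, → -163/636.
Now I run arith.show(), → -163/636.
I run arith.show(), which returns -163/636.

Answer: -163/636


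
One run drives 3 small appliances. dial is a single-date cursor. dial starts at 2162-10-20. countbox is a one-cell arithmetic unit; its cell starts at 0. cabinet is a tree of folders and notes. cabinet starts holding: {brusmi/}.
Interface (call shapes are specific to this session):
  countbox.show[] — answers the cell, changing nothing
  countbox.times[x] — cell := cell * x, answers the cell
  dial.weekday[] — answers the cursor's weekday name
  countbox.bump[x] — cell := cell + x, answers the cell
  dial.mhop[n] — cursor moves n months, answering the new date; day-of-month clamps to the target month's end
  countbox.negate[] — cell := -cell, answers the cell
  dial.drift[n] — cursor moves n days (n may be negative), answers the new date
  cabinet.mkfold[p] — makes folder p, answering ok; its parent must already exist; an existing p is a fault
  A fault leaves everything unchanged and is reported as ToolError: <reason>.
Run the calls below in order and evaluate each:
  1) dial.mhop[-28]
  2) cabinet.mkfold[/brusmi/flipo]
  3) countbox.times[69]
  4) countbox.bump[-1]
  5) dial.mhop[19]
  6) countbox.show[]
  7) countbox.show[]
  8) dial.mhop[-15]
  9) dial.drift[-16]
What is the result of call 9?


Answer: 2160-10-04

Derivation:
% 1. dial.mhop(n→-28) == 2160-06-20
% 2. cabinet.mkfold(p→/brusmi/flipo) == ok
% 3. countbox.times(x→69) == 0
% 4. countbox.bump(x→-1) == -1
% 5. dial.mhop(n→19) == 2162-01-20
% 6. countbox.show() == -1
% 7. countbox.show() == -1
% 8. dial.mhop(n→-15) == 2160-10-20
% 9. dial.drift(n→-16) == 2160-10-04


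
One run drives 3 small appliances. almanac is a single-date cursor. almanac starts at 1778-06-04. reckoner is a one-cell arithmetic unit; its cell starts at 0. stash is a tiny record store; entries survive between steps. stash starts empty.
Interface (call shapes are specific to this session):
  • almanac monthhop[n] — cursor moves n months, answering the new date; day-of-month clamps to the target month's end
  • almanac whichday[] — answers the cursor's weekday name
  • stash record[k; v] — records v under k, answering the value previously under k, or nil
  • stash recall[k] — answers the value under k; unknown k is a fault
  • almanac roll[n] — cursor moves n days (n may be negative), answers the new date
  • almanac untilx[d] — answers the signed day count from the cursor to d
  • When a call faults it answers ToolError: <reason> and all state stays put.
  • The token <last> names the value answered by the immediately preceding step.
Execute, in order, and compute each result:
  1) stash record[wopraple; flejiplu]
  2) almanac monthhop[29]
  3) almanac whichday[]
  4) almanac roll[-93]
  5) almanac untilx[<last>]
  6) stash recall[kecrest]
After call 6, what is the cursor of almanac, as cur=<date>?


I use stash record with wopraple, flejiplu, giving nil.
I invoke almanac monthhop with 29, which returns 1780-11-04.
Now I run almanac whichday, and observe Saturday.
I run almanac roll with -93: 1780-08-03.
Now I run almanac untilx with <last>, and see 0.
I try stash recall with kecrest, which returns ToolError: no such key kecrest.

Answer: cur=1780-08-03


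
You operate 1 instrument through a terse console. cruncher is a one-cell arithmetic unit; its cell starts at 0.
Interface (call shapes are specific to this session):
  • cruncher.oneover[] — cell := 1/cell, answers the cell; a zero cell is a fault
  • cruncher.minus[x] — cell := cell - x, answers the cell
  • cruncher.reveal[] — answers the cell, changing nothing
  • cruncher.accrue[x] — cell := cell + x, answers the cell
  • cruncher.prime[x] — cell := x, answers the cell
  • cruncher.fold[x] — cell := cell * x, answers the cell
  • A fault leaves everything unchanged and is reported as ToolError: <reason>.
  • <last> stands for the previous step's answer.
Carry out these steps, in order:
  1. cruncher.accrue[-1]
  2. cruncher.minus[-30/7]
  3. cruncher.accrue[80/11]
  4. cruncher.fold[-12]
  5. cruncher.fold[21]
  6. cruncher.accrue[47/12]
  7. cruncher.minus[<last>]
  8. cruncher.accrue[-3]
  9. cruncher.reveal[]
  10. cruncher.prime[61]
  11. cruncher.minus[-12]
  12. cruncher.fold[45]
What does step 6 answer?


Next I call cruncher.accrue using x=-1, and get -1.
Now I run cruncher.minus using x=-30/7, → 23/7.
I run cruncher.accrue using x=80/11, which returns 813/77.
I try cruncher.fold using x=-12, yielding -9756/77.
Calling cruncher.fold using x=21, and see -29268/11.
Invoking cruncher.accrue using x=47/12: -350699/132.
Next I call cruncher.minus using x=<last>, which returns 0.
Calling cruncher.accrue using x=-3, yielding -3.
I use cruncher.reveal(), — result: -3.
I try cruncher.prime using x=61, → 61.
I use cruncher.minus using x=-12, which returns 73.
Then cruncher.fold using x=45, → 3285.

Answer: -350699/132


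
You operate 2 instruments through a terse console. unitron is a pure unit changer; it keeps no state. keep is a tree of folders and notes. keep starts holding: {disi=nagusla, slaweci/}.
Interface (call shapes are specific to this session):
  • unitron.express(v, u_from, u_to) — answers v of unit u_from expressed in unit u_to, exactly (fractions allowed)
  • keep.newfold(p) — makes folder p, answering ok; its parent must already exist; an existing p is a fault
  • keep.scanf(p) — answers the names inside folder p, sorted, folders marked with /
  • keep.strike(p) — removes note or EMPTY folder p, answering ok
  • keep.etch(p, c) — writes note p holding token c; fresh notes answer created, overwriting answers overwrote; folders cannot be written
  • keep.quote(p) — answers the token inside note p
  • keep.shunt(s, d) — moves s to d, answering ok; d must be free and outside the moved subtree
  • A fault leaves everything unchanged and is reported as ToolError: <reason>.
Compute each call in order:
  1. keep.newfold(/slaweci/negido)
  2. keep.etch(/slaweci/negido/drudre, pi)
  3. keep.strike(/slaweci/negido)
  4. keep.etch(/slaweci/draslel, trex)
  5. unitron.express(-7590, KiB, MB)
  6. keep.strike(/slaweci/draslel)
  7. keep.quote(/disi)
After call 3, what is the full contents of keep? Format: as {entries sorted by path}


Answer: {disi=nagusla, slaweci/, slaweci/negido/, slaweci/negido/drudre=pi}

Derivation:
% newfold p=/slaweci/negido
:: ok
% etch p=/slaweci/negido/drudre c=pi
:: created
% strike p=/slaweci/negido
:: ToolError: not empty
% etch p=/slaweci/draslel c=trex
:: created
% express v=-7590 u_from=KiB u_to=MB
:: -24288/3125
% strike p=/slaweci/draslel
:: ok
% quote p=/disi
:: nagusla


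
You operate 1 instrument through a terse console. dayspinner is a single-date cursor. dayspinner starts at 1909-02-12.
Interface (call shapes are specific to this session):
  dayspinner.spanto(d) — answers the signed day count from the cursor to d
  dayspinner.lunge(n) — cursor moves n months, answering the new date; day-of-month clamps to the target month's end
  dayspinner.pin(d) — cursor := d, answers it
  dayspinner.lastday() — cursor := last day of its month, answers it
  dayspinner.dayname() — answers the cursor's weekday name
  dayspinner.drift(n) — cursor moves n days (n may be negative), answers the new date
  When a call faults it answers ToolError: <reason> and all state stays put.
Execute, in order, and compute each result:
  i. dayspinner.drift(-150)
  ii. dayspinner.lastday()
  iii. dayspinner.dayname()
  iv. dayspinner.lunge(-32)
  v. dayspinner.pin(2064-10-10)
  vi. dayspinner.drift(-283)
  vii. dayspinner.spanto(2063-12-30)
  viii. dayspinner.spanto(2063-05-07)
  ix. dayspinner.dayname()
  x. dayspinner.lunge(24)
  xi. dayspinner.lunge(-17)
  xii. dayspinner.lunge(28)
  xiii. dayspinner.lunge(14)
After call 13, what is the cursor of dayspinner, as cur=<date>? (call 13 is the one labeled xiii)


Answer: cur=2068-02-01

Derivation:
>>> dayspinner.drift -150
= 1908-09-15
>>> dayspinner.lastday
= 1908-09-30
>>> dayspinner.dayname
= Wednesday
>>> dayspinner.lunge -32
= 1906-01-30
>>> dayspinner.pin 2064-10-10
= 2064-10-10
>>> dayspinner.drift -283
= 2064-01-01
>>> dayspinner.spanto 2063-12-30
= -2
>>> dayspinner.spanto 2063-05-07
= -239
>>> dayspinner.dayname
= Tuesday
>>> dayspinner.lunge 24
= 2066-01-01
>>> dayspinner.lunge -17
= 2064-08-01
>>> dayspinner.lunge 28
= 2066-12-01
>>> dayspinner.lunge 14
= 2068-02-01


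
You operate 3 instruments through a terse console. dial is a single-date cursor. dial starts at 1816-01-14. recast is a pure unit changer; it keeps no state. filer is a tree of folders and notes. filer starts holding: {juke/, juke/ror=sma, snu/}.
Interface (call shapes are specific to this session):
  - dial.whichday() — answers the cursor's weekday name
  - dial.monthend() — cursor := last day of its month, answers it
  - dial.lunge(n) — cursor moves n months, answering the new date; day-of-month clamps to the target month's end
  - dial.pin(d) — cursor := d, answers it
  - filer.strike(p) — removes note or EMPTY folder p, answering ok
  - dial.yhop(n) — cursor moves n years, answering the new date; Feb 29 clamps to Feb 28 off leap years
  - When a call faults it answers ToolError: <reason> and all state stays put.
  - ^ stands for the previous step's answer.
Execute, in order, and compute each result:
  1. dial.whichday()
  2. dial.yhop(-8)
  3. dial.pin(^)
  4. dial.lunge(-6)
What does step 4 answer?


Answer: 1807-07-14

Derivation:
~$ dial.whichday
[out] Sunday
~$ dial.yhop n='-8'
[out] 1808-01-14
~$ dial.pin d='^'
[out] 1808-01-14
~$ dial.lunge n='-6'
[out] 1807-07-14


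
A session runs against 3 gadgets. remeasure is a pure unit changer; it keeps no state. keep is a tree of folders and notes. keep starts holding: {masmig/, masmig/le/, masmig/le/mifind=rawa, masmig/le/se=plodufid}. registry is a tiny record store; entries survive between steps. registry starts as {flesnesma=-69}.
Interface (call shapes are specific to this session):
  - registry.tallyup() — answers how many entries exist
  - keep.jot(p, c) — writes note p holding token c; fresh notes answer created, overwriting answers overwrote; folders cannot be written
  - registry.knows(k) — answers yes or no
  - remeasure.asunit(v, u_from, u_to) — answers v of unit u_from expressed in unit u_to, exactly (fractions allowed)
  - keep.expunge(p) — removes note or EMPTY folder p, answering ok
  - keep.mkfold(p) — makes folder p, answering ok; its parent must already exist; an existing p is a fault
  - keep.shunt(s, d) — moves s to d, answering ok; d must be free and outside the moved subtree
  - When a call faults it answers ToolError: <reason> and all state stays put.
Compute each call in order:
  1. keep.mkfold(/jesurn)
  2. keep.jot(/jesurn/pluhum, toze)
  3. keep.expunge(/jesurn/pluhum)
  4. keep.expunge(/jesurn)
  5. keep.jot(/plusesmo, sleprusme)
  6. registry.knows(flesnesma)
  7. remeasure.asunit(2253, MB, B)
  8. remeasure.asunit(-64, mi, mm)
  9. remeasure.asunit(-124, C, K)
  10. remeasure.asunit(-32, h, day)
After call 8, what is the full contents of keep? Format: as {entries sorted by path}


Answer: {masmig/, masmig/le/, masmig/le/mifind=rawa, masmig/le/se=plodufid, plusesmo=sleprusme}

Derivation:
# 1. keep.mkfold(/jesurn) ~> ok
# 2. keep.jot(/jesurn/pluhum, toze) ~> created
# 3. keep.expunge(/jesurn/pluhum) ~> ok
# 4. keep.expunge(/jesurn) ~> ok
# 5. keep.jot(/plusesmo, sleprusme) ~> created
# 6. registry.knows(flesnesma) ~> yes
# 7. remeasure.asunit(2253, MB, B) ~> 2253000000
# 8. remeasure.asunit(-64, mi, mm) ~> -102998016
# 9. remeasure.asunit(-124, C, K) ~> 2983/20
# 10. remeasure.asunit(-32, h, day) ~> -4/3


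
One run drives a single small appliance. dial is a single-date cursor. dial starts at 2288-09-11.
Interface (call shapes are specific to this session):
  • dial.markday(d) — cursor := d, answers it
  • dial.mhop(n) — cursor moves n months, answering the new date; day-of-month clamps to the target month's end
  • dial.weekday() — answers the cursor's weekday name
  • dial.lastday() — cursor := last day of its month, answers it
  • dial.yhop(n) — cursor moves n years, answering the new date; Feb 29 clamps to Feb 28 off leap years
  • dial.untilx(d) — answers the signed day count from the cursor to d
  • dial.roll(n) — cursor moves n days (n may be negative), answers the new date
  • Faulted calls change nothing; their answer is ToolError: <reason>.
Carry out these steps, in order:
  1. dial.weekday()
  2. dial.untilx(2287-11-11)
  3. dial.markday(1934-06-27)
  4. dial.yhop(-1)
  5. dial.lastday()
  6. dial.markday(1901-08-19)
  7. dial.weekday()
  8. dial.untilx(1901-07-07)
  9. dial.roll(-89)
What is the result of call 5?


→ weekday()
← Tuesday
→ untilx(d=2287-11-11)
← -305
→ markday(d=1934-06-27)
← 1934-06-27
→ yhop(n=-1)
← 1933-06-27
→ lastday()
← 1933-06-30
→ markday(d=1901-08-19)
← 1901-08-19
→ weekday()
← Monday
→ untilx(d=1901-07-07)
← -43
→ roll(n=-89)
← 1901-05-22

Answer: 1933-06-30


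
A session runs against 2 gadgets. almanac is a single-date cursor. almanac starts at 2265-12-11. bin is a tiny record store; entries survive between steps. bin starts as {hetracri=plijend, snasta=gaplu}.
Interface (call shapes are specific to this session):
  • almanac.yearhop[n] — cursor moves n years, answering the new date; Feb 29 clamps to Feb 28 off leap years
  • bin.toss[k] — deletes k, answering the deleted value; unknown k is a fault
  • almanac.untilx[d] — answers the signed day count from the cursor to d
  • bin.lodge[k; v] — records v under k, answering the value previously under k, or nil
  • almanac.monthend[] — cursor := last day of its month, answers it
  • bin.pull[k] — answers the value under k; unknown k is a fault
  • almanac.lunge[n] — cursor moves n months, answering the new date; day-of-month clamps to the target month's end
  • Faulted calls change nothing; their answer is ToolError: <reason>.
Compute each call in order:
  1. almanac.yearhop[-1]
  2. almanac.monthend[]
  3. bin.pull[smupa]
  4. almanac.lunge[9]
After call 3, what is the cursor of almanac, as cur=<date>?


Answer: cur=2264-12-31

Derivation:
% almanac.yearhop -1
= 2264-12-11
% almanac.monthend
= 2264-12-31
% bin.pull smupa
= ToolError: no such key smupa
% almanac.lunge 9
= 2265-09-30


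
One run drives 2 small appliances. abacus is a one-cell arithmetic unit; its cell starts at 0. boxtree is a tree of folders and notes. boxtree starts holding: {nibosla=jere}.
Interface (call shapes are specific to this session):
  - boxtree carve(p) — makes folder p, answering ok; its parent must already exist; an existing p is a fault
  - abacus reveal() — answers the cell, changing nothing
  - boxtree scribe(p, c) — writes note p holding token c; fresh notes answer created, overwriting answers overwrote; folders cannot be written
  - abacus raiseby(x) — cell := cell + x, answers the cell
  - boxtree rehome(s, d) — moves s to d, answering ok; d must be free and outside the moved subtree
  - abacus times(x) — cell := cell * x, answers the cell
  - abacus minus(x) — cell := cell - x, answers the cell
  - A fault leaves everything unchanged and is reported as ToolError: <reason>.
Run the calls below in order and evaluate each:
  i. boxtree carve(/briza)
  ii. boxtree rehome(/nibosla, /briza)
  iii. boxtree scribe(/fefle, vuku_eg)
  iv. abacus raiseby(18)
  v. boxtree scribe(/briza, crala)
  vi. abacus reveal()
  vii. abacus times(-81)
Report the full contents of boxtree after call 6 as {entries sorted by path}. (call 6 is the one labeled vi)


I use boxtree carve using p→/briza, → ok.
Invoking boxtree rehome using s→/nibosla, d→/briza, and get ToolError: exists.
I invoke boxtree scribe using p→/fefle, c→vuku_eg, which returns created.
Then abacus raiseby using x→18, giving 18.
I call boxtree scribe using p→/briza, c→crala, — result: ToolError: is a directory.
Then abacus reveal(), and observe 18.
I try abacus times using x→-81, giving -1458.

Answer: {briza/, fefle=vuku_eg, nibosla=jere}


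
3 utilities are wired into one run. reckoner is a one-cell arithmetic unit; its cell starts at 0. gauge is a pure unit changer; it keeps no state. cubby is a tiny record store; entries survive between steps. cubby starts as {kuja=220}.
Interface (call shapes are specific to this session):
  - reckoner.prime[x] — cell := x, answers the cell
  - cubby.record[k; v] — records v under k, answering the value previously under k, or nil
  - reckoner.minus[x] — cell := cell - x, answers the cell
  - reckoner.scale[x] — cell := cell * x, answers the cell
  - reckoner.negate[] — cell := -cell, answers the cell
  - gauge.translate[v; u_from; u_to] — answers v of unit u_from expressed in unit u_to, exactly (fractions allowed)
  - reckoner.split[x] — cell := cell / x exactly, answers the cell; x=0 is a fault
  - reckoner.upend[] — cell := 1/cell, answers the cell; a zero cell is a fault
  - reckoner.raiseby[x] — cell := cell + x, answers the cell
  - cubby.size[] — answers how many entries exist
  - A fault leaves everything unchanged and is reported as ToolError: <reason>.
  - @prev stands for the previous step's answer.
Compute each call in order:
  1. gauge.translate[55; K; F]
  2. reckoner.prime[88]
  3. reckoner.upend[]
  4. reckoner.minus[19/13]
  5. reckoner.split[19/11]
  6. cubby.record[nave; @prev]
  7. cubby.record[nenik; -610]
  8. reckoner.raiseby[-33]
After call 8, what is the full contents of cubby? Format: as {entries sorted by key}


CALL gauge.translate[v='55'; u_from='K'; u_to='F']
RET  -36067/100
CALL reckoner.prime[x='88']
RET  88
CALL reckoner.upend[]
RET  1/88
CALL reckoner.minus[x='19/13']
RET  -1659/1144
CALL reckoner.split[x='19/11']
RET  -1659/1976
CALL cubby.record[k='nave'; v='@prev']
RET  nil
CALL cubby.record[k='nenik'; v='-610']
RET  nil
CALL reckoner.raiseby[x='-33']
RET  -66867/1976

Answer: {kuja=220, nave=-1659/1976, nenik=-610}


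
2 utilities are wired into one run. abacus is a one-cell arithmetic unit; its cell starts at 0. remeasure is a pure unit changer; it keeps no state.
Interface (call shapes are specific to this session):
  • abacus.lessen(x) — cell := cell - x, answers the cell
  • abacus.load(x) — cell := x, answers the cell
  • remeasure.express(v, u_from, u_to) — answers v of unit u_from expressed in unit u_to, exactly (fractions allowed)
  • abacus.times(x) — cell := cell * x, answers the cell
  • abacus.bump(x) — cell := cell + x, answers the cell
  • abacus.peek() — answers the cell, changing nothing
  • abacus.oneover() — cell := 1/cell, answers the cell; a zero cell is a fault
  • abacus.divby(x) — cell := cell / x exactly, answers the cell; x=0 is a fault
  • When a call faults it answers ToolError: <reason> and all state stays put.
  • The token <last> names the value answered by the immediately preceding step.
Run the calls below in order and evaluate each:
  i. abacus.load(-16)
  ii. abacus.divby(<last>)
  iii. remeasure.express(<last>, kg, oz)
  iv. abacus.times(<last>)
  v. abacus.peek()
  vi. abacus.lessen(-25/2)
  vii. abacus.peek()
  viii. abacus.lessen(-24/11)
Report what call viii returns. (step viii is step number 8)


// 1. abacus.load(x: -16) -> -16
// 2. abacus.divby(x: <last>) -> 1
// 3. remeasure.express(v: <last>, u_from: kg, u_to: oz) -> 1600000000/45359237
// 4. abacus.times(x: <last>) -> 1600000000/45359237
// 5. abacus.peek() -> 1600000000/45359237
// 6. abacus.lessen(x: -25/2) -> 4333980925/90718474
// 7. abacus.peek() -> 4333980925/90718474
// 8. abacus.lessen(x: -24/11) -> 4531912141/90718474

Answer: 4531912141/90718474


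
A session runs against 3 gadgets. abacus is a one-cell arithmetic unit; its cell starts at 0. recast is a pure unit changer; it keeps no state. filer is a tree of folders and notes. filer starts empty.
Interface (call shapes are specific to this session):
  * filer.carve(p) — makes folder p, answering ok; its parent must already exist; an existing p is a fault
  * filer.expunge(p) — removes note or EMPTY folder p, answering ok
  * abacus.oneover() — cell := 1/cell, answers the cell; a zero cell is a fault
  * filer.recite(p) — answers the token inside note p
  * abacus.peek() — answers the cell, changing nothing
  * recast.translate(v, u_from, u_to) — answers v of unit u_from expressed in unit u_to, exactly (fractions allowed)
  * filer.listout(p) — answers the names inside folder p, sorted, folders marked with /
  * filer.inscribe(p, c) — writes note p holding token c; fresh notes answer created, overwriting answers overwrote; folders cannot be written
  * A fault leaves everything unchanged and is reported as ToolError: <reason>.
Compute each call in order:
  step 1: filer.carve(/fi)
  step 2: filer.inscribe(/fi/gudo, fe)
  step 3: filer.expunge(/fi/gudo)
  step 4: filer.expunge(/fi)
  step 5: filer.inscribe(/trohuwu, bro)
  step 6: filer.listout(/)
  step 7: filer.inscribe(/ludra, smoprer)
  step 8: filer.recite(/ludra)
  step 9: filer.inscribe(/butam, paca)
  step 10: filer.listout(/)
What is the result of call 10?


Answer: [butam, ludra, trohuwu]

Derivation:
Step: filer.carve[p=/fi]
Result: ok
Step: filer.inscribe[p=/fi/gudo; c=fe]
Result: created
Step: filer.expunge[p=/fi/gudo]
Result: ok
Step: filer.expunge[p=/fi]
Result: ok
Step: filer.inscribe[p=/trohuwu; c=bro]
Result: created
Step: filer.listout[p=/]
Result: [trohuwu]
Step: filer.inscribe[p=/ludra; c=smoprer]
Result: created
Step: filer.recite[p=/ludra]
Result: smoprer
Step: filer.inscribe[p=/butam; c=paca]
Result: created
Step: filer.listout[p=/]
Result: [butam, ludra, trohuwu]


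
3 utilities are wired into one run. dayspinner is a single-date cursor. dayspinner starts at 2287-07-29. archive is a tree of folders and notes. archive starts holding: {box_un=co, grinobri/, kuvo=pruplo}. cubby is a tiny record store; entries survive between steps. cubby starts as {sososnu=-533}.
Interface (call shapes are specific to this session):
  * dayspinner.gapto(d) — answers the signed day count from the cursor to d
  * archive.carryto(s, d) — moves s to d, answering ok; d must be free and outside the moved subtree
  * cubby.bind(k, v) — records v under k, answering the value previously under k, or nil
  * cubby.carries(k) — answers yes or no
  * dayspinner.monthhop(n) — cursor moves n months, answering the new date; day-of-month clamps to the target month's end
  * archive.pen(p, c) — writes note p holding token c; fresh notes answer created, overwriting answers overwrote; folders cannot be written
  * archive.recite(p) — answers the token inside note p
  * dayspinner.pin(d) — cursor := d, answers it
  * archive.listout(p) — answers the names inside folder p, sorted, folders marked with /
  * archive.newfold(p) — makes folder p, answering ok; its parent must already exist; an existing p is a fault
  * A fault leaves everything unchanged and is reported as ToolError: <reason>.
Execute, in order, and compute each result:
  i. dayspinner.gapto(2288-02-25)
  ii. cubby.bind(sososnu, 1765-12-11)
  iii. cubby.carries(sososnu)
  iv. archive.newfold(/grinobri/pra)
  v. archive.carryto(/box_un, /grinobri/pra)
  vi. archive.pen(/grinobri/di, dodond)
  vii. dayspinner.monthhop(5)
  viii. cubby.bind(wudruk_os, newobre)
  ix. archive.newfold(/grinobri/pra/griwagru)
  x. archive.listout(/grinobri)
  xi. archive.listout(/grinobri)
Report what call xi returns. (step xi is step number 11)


Answer: [di, pra/]

Derivation:
CALL gapto[2288-02-25]
RET  211
CALL bind[sososnu; 1765-12-11]
RET  -533
CALL carries[sososnu]
RET  yes
CALL newfold[/grinobri/pra]
RET  ok
CALL carryto[/box_un; /grinobri/pra]
RET  ToolError: exists
CALL pen[/grinobri/di; dodond]
RET  created
CALL monthhop[5]
RET  2287-12-29
CALL bind[wudruk_os; newobre]
RET  nil
CALL newfold[/grinobri/pra/griwagru]
RET  ok
CALL listout[/grinobri]
RET  [di, pra/]
CALL listout[/grinobri]
RET  [di, pra/]


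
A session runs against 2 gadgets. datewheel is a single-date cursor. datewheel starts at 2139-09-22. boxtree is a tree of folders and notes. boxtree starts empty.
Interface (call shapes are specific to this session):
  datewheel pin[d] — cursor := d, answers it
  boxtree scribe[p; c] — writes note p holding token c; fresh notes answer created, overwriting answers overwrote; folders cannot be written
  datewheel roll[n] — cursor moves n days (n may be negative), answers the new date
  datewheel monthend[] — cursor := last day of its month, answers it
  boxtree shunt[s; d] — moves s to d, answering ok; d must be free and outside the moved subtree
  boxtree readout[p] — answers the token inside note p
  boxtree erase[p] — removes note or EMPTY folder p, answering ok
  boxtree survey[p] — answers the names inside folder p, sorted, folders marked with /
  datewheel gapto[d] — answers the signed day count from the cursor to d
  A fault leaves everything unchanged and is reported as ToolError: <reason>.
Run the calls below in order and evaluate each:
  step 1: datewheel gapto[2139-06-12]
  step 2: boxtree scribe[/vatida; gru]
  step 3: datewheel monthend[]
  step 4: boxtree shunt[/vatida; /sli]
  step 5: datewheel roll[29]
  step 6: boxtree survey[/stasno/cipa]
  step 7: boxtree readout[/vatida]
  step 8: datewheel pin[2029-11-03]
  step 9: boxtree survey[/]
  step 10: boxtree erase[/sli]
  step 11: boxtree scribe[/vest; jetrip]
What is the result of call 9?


[in] datewheel gapto d=2139-06-12
  -102
[in] boxtree scribe p=/vatida c=gru
  created
[in] datewheel monthend
  2139-09-30
[in] boxtree shunt s=/vatida d=/sli
  ok
[in] datewheel roll n=29
  2139-10-29
[in] boxtree survey p=/stasno/cipa
  ToolError: not found
[in] boxtree readout p=/vatida
  ToolError: not found
[in] datewheel pin d=2029-11-03
  2029-11-03
[in] boxtree survey p=/
  [sli]
[in] boxtree erase p=/sli
  ok
[in] boxtree scribe p=/vest c=jetrip
  created

Answer: [sli]


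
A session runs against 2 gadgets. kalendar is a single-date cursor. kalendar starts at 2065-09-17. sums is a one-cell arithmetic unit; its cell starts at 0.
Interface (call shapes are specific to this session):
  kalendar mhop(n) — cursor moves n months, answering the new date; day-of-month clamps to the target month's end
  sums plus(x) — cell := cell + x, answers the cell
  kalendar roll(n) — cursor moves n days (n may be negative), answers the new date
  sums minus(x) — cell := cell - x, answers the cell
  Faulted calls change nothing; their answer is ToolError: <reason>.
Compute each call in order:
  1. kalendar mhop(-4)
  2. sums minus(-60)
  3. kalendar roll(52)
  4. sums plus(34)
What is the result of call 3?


Answer: 2065-07-08

Derivation:
Step: kalendar mhop[n=-4]
Result: 2065-05-17
Step: sums minus[x=-60]
Result: 60
Step: kalendar roll[n=52]
Result: 2065-07-08
Step: sums plus[x=34]
Result: 94


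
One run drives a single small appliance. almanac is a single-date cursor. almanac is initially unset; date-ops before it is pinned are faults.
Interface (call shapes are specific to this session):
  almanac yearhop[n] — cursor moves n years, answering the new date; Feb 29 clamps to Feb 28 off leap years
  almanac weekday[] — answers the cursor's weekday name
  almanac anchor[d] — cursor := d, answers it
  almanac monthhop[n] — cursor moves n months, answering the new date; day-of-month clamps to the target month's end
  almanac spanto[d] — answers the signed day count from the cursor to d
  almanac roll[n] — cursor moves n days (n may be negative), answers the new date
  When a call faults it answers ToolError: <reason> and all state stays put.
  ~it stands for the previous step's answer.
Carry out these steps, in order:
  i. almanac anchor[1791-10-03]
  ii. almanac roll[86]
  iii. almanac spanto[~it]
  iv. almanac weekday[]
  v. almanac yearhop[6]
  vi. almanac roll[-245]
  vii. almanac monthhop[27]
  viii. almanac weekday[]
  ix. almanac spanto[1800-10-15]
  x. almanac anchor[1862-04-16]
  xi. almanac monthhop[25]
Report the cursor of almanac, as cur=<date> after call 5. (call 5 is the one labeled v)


Answer: cur=1797-12-28

Derivation:
·→ almanac anchor(1791-10-03)
·← 1791-10-03
·→ almanac roll(86)
·← 1791-12-28
·→ almanac spanto(~it)
·← 0
·→ almanac weekday()
·← Wednesday
·→ almanac yearhop(6)
·← 1797-12-28
·→ almanac roll(-245)
·← 1797-04-27
·→ almanac monthhop(27)
·← 1799-07-27
·→ almanac weekday()
·← Saturday
·→ almanac spanto(1800-10-15)
·← 445
·→ almanac anchor(1862-04-16)
·← 1862-04-16
·→ almanac monthhop(25)
·← 1864-05-16


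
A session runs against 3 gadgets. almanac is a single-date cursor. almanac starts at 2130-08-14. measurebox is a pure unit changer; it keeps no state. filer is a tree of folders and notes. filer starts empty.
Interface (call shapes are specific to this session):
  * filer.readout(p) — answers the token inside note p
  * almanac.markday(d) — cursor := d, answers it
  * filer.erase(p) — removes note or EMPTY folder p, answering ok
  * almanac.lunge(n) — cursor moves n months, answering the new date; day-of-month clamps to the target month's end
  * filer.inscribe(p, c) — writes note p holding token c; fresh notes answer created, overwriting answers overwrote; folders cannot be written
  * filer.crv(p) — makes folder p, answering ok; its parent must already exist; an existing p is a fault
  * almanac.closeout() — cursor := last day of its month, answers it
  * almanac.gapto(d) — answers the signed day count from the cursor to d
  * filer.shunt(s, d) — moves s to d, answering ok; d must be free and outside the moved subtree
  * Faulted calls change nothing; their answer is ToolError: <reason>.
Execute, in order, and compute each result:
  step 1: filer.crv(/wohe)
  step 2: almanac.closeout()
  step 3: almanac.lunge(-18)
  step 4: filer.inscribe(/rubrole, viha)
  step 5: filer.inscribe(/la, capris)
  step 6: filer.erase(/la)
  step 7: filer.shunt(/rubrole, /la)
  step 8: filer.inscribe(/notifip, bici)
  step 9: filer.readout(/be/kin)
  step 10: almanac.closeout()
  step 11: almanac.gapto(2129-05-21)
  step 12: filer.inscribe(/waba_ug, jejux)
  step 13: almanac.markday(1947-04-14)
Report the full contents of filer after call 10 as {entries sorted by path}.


Answer: {la=viha, notifip=bici, wohe/}

Derivation:
~$ filer.crv p='/wohe'
:: ok
~$ almanac.closeout
:: 2130-08-31
~$ almanac.lunge n='-18'
:: 2129-02-28
~$ filer.inscribe p='/rubrole' c='viha'
:: created
~$ filer.inscribe p='/la' c='capris'
:: created
~$ filer.erase p='/la'
:: ok
~$ filer.shunt s='/rubrole' d='/la'
:: ok
~$ filer.inscribe p='/notifip' c='bici'
:: created
~$ filer.readout p='/be/kin'
:: ToolError: not found
~$ almanac.closeout
:: 2129-02-28
~$ almanac.gapto d='2129-05-21'
:: 82
~$ filer.inscribe p='/waba_ug' c='jejux'
:: created
~$ almanac.markday d='1947-04-14'
:: 1947-04-14
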